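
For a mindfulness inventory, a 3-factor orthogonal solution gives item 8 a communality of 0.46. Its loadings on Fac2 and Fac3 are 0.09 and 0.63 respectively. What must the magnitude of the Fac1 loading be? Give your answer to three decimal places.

0.235

Under orthogonal rotation h² = Σλ², so λ_Fac1² = h² − (0.4050) = 0.46 − 0.4050 = 0.0550.
|λ| = √0.0550 = 0.2345.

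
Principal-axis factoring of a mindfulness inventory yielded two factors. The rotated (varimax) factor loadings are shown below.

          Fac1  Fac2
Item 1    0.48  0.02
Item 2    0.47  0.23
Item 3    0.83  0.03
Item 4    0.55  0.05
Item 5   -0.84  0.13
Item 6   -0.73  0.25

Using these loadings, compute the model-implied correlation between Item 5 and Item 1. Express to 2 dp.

-0.40

r̂ = Σ λ_i·λ_j across factors = (-0.84)(0.48) + (0.13)(0.02)
  = -0.4032 +0.0026 = -0.4006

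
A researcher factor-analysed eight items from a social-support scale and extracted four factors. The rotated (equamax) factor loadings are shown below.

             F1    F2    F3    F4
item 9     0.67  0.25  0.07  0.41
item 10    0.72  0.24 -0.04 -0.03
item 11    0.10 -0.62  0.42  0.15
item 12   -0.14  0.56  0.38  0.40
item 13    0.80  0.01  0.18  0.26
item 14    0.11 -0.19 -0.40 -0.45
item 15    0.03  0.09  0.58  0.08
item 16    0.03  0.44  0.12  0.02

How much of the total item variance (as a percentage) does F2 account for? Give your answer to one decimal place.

13.2%

SS loadings for F2 = 0.25² + 0.24² + (-0.62)² + 0.56² + 0.01² + (-0.19)² + 0.09² + 0.44² = 1.0560
With 8 standardized items, total variance = 8. Proportion = 1.0560/8 = 0.1320 → 13.20%.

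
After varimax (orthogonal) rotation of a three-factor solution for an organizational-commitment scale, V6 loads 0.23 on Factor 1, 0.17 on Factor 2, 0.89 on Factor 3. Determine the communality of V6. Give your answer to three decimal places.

0.874

h² = 0.23² + 0.17² + 0.89² = 0.0529 + 0.0289 + 0.7921 = 0.8739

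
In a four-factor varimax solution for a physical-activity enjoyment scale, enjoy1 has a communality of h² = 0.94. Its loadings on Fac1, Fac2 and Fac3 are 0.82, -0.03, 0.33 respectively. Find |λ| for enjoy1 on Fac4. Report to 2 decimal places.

0.40

Under orthogonal rotation h² = Σλ², so λ_Fac4² = h² − (0.7822) = 0.94 − 0.7822 = 0.1578.
|λ| = √0.1578 = 0.3972.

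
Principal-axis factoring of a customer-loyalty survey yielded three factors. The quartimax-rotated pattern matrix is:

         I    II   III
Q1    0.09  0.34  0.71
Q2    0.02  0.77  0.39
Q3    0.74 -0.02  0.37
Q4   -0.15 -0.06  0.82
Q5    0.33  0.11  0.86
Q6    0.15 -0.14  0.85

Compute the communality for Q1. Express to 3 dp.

h² = 0.09² + 0.34² + 0.71² = 0.0081 + 0.1156 + 0.5041 = 0.6278

0.628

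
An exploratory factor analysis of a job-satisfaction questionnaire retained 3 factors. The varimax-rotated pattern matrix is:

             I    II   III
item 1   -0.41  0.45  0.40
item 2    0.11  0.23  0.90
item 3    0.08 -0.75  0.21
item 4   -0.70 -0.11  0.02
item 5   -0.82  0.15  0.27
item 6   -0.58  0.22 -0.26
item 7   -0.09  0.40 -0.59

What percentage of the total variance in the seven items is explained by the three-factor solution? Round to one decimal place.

Communalities: 0.5306, 0.8750, 0.6130, 0.5025, 0.7678, 0.4524, 0.5162; Σh² = 4.2575.
Total variance with 7 standardized items is 7, so the solution explains 4.2575/7 = 0.6082 = 60.82%.

60.8%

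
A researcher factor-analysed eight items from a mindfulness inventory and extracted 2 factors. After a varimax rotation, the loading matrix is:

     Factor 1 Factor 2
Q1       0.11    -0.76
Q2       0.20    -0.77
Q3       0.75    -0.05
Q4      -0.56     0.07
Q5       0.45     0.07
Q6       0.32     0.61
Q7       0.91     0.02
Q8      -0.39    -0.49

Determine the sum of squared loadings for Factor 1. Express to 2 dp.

2.21

SS loadings for Factor 1 = 0.11² + 0.20² + 0.75² + (-0.56)² + 0.45² + 0.32² + 0.91² + (-0.39)² = 0.0121 + 0.0400 + 0.5625 + 0.3136 + 0.2025 + 0.1024 + 0.8281 + 0.1521 = 2.2133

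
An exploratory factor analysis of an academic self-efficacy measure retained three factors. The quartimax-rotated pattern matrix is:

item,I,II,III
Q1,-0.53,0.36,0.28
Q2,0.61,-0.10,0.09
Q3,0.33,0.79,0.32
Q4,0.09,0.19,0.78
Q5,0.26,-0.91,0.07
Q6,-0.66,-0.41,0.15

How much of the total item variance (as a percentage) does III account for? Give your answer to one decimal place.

13.7%

SS loadings for III = 0.28² + 0.09² + 0.32² + 0.78² + 0.07² + 0.15² = 0.8247
With 6 standardized items, total variance = 6. Proportion = 0.8247/6 = 0.1375 → 13.75%.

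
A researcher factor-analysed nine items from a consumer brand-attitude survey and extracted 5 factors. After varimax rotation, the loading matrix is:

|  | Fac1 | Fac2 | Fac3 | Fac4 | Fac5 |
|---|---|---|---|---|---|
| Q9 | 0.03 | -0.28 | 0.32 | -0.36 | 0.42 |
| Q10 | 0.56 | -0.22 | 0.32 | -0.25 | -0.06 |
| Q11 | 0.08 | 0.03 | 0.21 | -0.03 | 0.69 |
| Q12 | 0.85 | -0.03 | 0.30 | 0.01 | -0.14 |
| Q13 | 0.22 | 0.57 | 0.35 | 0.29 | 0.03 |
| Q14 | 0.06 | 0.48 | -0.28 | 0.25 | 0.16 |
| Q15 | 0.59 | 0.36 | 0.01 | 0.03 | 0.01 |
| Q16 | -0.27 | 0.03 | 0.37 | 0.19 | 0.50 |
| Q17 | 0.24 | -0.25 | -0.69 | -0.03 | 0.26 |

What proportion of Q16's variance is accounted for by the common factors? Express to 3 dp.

h² = (-0.27)² + 0.03² + 0.37² + 0.19² + 0.50² = 0.0729 + 0.0009 + 0.1369 + 0.0361 + 0.2500 = 0.4968

0.497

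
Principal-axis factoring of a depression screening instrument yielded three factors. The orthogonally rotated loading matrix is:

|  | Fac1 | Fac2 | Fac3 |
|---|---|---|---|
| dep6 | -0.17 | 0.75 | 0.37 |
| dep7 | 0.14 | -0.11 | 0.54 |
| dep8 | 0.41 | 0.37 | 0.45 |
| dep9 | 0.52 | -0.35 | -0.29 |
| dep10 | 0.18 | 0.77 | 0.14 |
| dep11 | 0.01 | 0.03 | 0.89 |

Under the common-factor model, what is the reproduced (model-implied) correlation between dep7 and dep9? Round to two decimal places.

-0.05

r̂ = Σ λ_i·λ_j across factors = (0.14)(0.52) + (-0.11)(-0.35) + (0.54)(-0.29)
  = +0.0728 +0.0385 -0.1566 = -0.0453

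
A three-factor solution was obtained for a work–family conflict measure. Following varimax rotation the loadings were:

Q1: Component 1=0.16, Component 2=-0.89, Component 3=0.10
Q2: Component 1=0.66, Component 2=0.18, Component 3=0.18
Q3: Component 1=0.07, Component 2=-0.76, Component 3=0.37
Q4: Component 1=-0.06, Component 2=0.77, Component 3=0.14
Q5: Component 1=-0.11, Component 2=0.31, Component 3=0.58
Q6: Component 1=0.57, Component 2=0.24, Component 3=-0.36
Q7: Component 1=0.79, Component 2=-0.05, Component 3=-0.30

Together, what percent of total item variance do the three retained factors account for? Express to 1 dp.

Communalities: 0.8277, 0.5004, 0.7194, 0.6161, 0.4446, 0.5121, 0.7166; Σh² = 4.3369.
Total variance with 7 standardized items is 7, so the solution explains 4.3369/7 = 0.6196 = 61.96%.

62.0%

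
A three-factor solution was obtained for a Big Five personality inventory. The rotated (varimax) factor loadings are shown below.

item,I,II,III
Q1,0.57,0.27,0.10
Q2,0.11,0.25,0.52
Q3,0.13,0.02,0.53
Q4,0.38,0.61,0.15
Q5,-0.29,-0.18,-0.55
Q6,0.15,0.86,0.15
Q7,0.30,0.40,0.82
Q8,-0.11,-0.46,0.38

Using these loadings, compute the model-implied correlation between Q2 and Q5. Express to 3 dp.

r̂ = Σ λ_i·λ_j across factors = (0.11)(-0.29) + (0.25)(-0.18) + (0.52)(-0.55)
  = -0.0319 -0.0450 -0.2860 = -0.3629

-0.363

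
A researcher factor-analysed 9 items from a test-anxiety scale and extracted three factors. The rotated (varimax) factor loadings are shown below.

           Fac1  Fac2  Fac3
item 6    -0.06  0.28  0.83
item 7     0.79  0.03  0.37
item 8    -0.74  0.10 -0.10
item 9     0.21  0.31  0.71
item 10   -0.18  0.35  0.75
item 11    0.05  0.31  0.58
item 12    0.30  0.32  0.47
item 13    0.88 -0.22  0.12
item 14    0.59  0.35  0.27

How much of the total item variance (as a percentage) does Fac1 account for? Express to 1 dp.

27.4%

SS loadings for Fac1 = (-0.06)² + 0.79² + (-0.74)² + 0.21² + (-0.18)² + 0.05² + 0.30² + 0.88² + 0.59² = 2.4668
With 9 standardized items, total variance = 9. Proportion = 2.4668/9 = 0.2741 → 27.41%.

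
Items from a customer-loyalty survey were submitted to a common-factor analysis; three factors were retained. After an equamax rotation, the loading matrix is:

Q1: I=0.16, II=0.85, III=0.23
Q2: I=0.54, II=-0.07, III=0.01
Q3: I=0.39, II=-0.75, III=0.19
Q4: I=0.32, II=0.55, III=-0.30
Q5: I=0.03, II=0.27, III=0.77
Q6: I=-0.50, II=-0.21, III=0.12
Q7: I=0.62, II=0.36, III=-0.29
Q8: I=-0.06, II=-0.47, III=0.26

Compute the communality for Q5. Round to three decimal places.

h² = 0.03² + 0.27² + 0.77² = 0.0009 + 0.0729 + 0.5929 = 0.6667

0.667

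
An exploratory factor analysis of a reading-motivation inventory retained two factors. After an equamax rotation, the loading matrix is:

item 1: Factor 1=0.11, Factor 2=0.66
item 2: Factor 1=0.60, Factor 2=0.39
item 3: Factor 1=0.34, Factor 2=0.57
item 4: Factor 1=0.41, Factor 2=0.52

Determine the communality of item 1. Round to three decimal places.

h² = 0.11² + 0.66² = 0.0121 + 0.4356 = 0.4477

0.448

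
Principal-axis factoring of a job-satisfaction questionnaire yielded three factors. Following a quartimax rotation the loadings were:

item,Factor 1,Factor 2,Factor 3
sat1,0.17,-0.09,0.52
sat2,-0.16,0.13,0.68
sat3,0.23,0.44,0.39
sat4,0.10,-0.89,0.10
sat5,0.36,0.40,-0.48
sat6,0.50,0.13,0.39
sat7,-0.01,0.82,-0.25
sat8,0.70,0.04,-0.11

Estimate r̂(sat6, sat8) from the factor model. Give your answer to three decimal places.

r̂ = Σ λ_i·λ_j across factors = (0.50)(0.70) + (0.13)(0.04) + (0.39)(-0.11)
  = +0.3500 +0.0052 -0.0429 = 0.3123

0.312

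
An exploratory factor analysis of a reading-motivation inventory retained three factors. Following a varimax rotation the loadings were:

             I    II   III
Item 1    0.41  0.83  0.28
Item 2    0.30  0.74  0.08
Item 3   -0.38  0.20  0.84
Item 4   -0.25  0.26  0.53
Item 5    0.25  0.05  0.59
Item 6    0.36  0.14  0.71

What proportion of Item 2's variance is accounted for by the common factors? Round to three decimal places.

0.644

h² = 0.30² + 0.74² + 0.08² = 0.0900 + 0.5476 + 0.0064 = 0.6440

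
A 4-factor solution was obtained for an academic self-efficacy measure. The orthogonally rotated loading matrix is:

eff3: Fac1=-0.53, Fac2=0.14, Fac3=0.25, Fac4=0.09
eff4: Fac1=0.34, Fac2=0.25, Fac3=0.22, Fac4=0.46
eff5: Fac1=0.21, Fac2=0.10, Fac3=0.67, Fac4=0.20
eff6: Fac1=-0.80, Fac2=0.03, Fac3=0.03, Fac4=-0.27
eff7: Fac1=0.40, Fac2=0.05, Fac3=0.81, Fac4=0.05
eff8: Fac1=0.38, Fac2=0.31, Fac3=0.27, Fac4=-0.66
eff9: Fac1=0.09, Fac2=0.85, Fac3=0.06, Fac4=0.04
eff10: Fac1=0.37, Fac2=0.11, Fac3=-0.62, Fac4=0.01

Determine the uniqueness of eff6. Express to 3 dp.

0.285

h² = (-0.80)² + 0.03² + 0.03² + (-0.27)² = 0.6400 + 0.0009 + 0.0009 + 0.0729 = 0.7147
Uniqueness u² = 1 − h² = 1 − 0.7147 = 0.2853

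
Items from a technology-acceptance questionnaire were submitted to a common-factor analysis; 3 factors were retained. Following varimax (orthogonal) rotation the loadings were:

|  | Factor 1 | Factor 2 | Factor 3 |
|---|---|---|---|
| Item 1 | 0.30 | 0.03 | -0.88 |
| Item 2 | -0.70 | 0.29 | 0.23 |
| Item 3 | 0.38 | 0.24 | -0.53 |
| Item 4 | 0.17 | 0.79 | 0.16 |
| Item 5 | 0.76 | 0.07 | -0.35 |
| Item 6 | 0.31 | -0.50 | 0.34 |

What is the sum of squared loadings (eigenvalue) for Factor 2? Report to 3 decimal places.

1.022

SS loadings for Factor 2 = 0.03² + 0.29² + 0.24² + 0.79² + 0.07² + (-0.50)² = 0.0009 + 0.0841 + 0.0576 + 0.6241 + 0.0049 + 0.2500 = 1.0216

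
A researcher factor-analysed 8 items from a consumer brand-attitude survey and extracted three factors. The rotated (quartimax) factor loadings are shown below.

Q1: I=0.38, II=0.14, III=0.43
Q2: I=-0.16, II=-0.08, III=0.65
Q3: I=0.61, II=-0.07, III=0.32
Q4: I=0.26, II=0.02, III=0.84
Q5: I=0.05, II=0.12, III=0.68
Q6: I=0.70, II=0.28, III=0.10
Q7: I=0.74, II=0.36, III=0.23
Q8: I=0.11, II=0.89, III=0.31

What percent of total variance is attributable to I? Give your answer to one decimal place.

20.8%

SS loadings for I = 0.38² + (-0.16)² + 0.61² + 0.26² + 0.05² + 0.70² + 0.74² + 0.11² = 1.6619
With 8 standardized items, total variance = 8. Proportion = 1.6619/8 = 0.2077 → 20.77%.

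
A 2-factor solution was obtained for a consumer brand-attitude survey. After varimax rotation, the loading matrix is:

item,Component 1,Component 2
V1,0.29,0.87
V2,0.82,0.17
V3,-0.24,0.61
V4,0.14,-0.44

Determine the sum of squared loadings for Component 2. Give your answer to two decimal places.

SS loadings for Component 2 = 0.87² + 0.17² + 0.61² + (-0.44)² = 0.7569 + 0.0289 + 0.3721 + 0.1936 = 1.3515

1.35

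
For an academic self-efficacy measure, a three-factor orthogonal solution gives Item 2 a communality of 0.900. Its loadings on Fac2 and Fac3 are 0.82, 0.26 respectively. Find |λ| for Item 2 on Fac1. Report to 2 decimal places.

0.40

Under orthogonal rotation h² = Σλ², so λ_Fac1² = h² − (0.7400) = 0.900 − 0.7400 = 0.1600.
|λ| = √0.1600 = 0.4000.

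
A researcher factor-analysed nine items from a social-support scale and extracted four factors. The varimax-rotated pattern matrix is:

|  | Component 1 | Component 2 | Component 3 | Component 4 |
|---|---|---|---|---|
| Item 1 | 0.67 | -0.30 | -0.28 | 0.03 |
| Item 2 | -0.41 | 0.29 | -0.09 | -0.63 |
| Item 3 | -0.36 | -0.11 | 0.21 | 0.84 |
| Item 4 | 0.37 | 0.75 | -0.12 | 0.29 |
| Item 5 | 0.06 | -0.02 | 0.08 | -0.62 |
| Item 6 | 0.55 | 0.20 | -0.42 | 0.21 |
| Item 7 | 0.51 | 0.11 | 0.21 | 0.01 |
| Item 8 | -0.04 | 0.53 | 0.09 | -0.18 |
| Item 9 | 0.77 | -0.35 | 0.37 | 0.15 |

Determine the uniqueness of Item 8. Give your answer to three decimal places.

0.677

h² = (-0.04)² + 0.53² + 0.09² + (-0.18)² = 0.0016 + 0.2809 + 0.0081 + 0.0324 = 0.3230
Uniqueness u² = 1 − h² = 1 − 0.3230 = 0.6770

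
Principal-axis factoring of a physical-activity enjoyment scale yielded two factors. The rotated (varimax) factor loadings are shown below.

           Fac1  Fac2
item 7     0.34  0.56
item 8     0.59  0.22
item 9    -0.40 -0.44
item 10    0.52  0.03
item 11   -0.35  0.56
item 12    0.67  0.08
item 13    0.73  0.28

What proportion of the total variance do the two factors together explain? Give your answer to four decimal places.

0.4219

SS loadings by factor: 1.9984, 0.9549; total = 2.9533.
Total variance with 7 standardized items is 7, so the solution explains 2.9533/7 = 0.4219.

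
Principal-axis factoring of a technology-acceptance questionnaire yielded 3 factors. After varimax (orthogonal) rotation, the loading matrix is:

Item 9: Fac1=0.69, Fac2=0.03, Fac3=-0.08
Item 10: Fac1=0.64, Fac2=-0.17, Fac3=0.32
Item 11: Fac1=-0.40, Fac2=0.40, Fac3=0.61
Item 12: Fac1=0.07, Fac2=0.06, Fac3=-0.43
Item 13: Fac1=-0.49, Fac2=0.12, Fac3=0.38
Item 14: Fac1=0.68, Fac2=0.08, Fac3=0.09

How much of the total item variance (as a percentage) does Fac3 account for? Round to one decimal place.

13.6%

SS loadings for Fac3 = (-0.08)² + 0.32² + 0.61² + (-0.43)² + 0.38² + 0.09² = 0.8183
With 6 standardized items, total variance = 6. Proportion = 0.8183/6 = 0.1364 → 13.64%.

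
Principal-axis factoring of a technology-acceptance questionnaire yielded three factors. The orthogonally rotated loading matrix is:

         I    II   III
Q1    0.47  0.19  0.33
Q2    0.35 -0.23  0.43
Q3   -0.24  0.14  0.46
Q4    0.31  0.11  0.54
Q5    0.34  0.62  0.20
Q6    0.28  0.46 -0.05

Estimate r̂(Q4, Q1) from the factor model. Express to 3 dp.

r̂ = Σ λ_i·λ_j across factors = (0.31)(0.47) + (0.11)(0.19) + (0.54)(0.33)
  = +0.1457 +0.0209 +0.1782 = 0.3448

0.345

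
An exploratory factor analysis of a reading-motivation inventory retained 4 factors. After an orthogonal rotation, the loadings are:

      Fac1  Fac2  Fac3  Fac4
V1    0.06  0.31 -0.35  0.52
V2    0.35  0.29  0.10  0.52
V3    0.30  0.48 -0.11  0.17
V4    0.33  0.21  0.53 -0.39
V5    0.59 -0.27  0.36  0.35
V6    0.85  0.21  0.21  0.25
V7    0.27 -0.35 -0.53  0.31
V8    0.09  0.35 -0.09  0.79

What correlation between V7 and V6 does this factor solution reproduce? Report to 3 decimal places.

0.122

r̂ = Σ λ_i·λ_j across factors = (0.27)(0.85) + (-0.35)(0.21) + (-0.53)(0.21) + (0.31)(0.25)
  = +0.2295 -0.0735 -0.1113 +0.0775 = 0.1222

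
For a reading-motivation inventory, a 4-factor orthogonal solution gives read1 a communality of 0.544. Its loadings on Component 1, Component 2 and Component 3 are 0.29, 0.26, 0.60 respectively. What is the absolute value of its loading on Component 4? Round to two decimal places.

0.18

Under orthogonal rotation h² = Σλ², so λ_Component 4² = h² − (0.5117) = 0.544 − 0.5117 = 0.0323.
|λ| = √0.0323 = 0.1797.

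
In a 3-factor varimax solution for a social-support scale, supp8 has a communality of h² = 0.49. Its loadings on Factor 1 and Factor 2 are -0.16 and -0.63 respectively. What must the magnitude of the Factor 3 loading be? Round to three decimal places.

Under orthogonal rotation h² = Σλ², so λ_Factor 3² = h² − (0.4225) = 0.49 − 0.4225 = 0.0675.
|λ| = √0.0675 = 0.2598.

0.260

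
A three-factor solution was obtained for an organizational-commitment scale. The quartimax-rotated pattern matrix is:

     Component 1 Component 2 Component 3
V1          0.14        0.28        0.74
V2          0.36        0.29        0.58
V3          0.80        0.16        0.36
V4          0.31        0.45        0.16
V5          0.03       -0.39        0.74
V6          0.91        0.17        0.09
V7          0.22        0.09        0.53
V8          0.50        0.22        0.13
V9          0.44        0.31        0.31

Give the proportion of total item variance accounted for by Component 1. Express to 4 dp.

0.2451

SS loadings for Component 1 = 0.14² + 0.36² + 0.80² + 0.31² + 0.03² + 0.91² + 0.22² + 0.50² + 0.44² = 2.2063
Proportion of variance = 2.2063 / 9 = 0.2451.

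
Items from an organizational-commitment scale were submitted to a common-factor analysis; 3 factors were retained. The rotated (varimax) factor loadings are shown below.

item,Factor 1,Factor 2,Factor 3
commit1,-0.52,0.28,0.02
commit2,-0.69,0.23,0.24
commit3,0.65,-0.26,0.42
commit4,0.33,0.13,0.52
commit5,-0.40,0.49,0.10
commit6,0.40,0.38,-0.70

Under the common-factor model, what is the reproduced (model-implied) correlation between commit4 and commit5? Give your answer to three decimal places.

-0.016

r̂ = Σ λ_i·λ_j across factors = (0.33)(-0.40) + (0.13)(0.49) + (0.52)(0.10)
  = -0.1320 +0.0637 +0.0520 = -0.0163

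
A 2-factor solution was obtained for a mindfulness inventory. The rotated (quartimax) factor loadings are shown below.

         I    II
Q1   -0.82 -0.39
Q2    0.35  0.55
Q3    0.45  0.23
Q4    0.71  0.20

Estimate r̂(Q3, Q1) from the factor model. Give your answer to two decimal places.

r̂ = Σ λ_i·λ_j across factors = (0.45)(-0.82) + (0.23)(-0.39)
  = -0.3690 -0.0897 = -0.4587

-0.46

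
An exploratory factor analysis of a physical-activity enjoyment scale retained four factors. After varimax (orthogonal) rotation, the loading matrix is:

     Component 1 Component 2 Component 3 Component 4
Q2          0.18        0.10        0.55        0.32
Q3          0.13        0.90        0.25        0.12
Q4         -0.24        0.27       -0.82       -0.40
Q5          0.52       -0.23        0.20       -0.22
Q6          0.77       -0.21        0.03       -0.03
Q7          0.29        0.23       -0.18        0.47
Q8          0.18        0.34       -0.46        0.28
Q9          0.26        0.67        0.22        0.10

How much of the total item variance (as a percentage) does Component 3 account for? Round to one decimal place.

17.1%

SS loadings for Component 3 = 0.55² + 0.25² + (-0.82)² + 0.20² + 0.03² + (-0.18)² + (-0.46)² + 0.22² = 1.3707
With 8 standardized items, total variance = 8. Proportion = 1.3707/8 = 0.1713 → 17.13%.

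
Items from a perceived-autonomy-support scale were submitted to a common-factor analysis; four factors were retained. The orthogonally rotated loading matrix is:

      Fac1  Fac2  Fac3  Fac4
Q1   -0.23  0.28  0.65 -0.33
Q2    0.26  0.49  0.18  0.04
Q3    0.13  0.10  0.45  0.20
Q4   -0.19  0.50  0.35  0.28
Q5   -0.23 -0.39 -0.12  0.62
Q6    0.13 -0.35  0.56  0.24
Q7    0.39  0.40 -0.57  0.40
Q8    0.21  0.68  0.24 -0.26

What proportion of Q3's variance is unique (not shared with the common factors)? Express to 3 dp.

h² = 0.13² + 0.10² + 0.45² + 0.20² = 0.0169 + 0.0100 + 0.2025 + 0.0400 = 0.2694
Uniqueness u² = 1 − h² = 1 − 0.2694 = 0.7306

0.731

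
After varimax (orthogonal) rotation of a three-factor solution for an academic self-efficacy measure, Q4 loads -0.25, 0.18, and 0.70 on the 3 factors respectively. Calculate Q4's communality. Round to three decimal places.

h² = (-0.25)² + 0.18² + 0.70² = 0.0625 + 0.0324 + 0.4900 = 0.5849

0.585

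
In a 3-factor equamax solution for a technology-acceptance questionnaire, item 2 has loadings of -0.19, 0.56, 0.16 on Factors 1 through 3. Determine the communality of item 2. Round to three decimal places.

0.375

h² = (-0.19)² + 0.56² + 0.16² = 0.0361 + 0.3136 + 0.0256 = 0.3753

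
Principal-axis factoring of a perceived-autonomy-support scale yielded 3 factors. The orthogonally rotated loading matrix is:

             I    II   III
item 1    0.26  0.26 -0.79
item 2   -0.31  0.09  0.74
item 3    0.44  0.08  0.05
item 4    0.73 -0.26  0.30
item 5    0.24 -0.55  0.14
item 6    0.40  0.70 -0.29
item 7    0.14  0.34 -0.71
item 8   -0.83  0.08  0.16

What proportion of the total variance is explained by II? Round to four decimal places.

0.1330

SS loadings for II = 0.26² + 0.09² + 0.08² + (-0.26)² + (-0.55)² + 0.70² + 0.34² + 0.08² = 1.0642
Proportion of variance = 1.0642 / 8 = 0.1330.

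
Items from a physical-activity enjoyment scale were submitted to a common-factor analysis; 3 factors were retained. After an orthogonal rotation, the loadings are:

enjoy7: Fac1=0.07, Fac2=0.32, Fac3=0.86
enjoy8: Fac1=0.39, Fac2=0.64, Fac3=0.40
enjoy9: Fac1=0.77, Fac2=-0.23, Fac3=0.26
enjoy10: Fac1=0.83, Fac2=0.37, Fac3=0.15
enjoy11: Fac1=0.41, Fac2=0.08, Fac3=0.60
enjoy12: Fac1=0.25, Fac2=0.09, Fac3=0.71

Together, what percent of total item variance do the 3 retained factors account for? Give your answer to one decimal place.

SS loadings by factor: 1.6694, 0.7163, 1.8538; total = 4.2395.
Total variance with 6 standardized items is 6, so the solution explains 4.2395/6 = 0.7066 = 70.66%.

70.7%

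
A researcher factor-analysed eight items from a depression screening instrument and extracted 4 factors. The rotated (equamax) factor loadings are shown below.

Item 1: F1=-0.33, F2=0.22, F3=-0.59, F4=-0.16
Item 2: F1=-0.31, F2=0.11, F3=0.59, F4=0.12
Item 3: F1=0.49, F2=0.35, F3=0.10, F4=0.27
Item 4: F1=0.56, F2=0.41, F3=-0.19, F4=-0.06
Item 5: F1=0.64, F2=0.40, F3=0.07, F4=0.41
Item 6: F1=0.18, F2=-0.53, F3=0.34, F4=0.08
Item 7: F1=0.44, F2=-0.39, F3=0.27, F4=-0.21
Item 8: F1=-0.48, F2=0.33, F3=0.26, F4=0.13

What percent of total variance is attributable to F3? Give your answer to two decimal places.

SS loadings for F3 = (-0.59)² + 0.59² + 0.10² + (-0.19)² + 0.07² + 0.34² + 0.27² + 0.26² = 1.0033
With 8 standardized items, total variance = 8. Proportion = 1.0033/8 = 0.1254 → 12.54%.

12.54%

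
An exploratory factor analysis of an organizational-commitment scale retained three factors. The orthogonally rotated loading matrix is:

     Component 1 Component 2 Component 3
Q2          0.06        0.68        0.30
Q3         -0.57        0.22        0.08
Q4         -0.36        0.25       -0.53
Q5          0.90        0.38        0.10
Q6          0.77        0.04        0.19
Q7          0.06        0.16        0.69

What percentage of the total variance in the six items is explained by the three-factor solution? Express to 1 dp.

SS loadings by factor: 1.8646, 0.7449, 0.8995; total = 3.5090.
Total variance with 6 standardized items is 6, so the solution explains 3.5090/6 = 0.5848 = 58.48%.

58.5%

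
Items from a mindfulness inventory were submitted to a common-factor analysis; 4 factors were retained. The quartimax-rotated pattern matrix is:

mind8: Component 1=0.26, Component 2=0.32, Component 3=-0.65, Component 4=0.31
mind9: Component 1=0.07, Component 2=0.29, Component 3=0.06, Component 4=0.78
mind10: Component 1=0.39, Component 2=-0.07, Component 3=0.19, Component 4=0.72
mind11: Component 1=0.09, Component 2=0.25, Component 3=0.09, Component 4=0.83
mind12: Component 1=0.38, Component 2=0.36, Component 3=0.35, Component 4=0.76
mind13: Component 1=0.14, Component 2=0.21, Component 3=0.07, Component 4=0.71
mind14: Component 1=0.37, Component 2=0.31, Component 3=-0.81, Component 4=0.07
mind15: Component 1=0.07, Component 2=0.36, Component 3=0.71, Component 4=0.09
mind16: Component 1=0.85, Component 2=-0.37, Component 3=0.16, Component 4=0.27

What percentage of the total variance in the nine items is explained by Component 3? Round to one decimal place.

19.8%

SS loadings for Component 3 = (-0.65)² + 0.06² + 0.19² + 0.09² + 0.35² + 0.07² + (-0.81)² + 0.71² + 0.16² = 1.7835
With 9 standardized items, total variance = 9. Proportion = 1.7835/9 = 0.1982 → 19.82%.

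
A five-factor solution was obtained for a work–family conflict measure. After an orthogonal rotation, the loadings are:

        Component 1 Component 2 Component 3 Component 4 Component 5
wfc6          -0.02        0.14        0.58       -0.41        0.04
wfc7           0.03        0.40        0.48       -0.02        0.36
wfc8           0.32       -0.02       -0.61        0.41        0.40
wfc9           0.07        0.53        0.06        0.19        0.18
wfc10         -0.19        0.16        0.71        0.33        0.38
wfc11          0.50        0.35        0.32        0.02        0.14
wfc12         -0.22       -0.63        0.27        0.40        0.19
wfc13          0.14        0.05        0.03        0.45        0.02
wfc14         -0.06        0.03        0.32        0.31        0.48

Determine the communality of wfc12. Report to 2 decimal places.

h² = (-0.22)² + (-0.63)² + 0.27² + 0.40² + 0.19² = 0.0484 + 0.3969 + 0.0729 + 0.1600 + 0.0361 = 0.7143

0.71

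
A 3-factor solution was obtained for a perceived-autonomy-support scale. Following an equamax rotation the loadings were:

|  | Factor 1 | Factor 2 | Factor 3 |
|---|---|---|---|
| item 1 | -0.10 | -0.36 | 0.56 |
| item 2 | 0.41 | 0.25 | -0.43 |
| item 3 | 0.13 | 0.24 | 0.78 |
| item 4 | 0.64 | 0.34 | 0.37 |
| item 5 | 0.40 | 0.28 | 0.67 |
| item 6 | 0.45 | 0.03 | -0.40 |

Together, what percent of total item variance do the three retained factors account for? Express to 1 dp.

SS loadings by factor: 0.9671, 0.4446, 1.8527; total = 3.2644.
Total variance with 6 standardized items is 6, so the solution explains 3.2644/6 = 0.5441 = 54.41%.

54.4%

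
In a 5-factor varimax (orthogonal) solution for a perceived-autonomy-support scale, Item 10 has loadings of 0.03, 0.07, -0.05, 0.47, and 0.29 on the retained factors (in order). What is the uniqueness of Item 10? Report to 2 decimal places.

h² = 0.03² + 0.07² + (-0.05)² + 0.47² + 0.29² = 0.0009 + 0.0049 + 0.0025 + 0.2209 + 0.0841 = 0.3133
Uniqueness u² = 1 − h² = 1 − 0.3133 = 0.6867

0.69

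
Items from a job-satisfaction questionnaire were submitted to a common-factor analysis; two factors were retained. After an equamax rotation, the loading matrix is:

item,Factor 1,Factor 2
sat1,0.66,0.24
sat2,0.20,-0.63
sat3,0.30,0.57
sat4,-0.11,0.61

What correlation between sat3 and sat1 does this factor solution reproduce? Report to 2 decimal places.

r̂ = Σ λ_i·λ_j across factors = (0.30)(0.66) + (0.57)(0.24)
  = +0.1980 +0.1368 = 0.3348

0.33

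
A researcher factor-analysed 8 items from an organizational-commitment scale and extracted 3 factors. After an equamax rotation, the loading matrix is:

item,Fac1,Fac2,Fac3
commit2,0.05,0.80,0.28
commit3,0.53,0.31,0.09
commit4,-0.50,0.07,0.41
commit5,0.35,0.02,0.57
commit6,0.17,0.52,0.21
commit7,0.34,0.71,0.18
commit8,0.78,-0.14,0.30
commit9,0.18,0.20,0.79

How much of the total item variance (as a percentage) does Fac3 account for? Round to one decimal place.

17.1%

SS loadings for Fac3 = 0.28² + 0.09² + 0.41² + 0.57² + 0.21² + 0.18² + 0.30² + 0.79² = 1.3701
With 8 standardized items, total variance = 8. Proportion = 1.3701/8 = 0.1713 → 17.13%.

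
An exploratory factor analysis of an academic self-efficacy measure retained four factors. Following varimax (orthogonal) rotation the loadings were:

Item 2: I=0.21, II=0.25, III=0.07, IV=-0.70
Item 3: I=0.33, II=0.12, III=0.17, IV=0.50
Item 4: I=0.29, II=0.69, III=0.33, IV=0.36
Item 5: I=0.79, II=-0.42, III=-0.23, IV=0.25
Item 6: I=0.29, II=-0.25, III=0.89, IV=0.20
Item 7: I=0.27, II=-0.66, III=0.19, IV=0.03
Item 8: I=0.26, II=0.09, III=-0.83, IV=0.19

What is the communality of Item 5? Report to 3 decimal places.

h² = 0.79² + (-0.42)² + (-0.23)² + 0.25² = 0.6241 + 0.1764 + 0.0529 + 0.0625 = 0.9159

0.916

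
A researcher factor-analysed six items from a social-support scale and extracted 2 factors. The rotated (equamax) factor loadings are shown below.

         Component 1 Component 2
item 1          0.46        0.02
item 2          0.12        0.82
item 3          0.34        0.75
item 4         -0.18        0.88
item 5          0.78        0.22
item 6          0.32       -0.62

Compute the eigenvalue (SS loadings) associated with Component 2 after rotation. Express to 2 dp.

SS loadings for Component 2 = 0.02² + 0.82² + 0.75² + 0.88² + 0.22² + (-0.62)² = 0.0004 + 0.6724 + 0.5625 + 0.7744 + 0.0484 + 0.3844 = 2.4425

2.44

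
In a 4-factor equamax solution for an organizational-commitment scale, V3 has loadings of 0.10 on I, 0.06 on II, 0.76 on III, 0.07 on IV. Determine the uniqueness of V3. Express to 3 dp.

h² = 0.10² + 0.06² + 0.76² + 0.07² = 0.0100 + 0.0036 + 0.5776 + 0.0049 = 0.5961
Uniqueness u² = 1 − h² = 1 − 0.5961 = 0.4039

0.404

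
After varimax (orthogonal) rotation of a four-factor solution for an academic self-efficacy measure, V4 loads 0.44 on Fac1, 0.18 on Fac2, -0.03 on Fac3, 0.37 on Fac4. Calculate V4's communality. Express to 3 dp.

0.364

h² = 0.44² + 0.18² + (-0.03)² + 0.37² = 0.1936 + 0.0324 + 0.0009 + 0.1369 = 0.3638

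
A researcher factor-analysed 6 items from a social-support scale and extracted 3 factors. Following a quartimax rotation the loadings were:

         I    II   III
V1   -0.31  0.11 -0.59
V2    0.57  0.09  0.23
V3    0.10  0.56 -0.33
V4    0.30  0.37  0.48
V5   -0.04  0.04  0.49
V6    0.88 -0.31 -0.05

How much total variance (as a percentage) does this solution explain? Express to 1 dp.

47.5%

Communalities: 0.4563, 0.3859, 0.4325, 0.4573, 0.2433, 0.8730; Σh² = 2.8483.
Total variance with 6 standardized items is 6, so the solution explains 2.8483/6 = 0.4747 = 47.47%.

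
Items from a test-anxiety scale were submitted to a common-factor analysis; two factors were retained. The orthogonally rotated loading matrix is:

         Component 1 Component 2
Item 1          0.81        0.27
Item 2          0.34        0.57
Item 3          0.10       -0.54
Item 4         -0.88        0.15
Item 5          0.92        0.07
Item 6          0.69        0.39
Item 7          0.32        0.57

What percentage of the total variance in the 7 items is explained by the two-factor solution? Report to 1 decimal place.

59.6%

Communalities: 0.7290, 0.4405, 0.3016, 0.7969, 0.8513, 0.6282, 0.4273; Σh² = 4.1748.
Total variance with 7 standardized items is 7, so the solution explains 4.1748/7 = 0.5964 = 59.64%.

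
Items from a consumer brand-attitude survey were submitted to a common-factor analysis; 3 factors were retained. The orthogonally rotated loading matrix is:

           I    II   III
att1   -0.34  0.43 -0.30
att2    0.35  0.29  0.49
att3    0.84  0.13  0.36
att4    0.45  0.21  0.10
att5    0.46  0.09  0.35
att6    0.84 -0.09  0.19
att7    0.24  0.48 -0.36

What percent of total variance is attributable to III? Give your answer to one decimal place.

SS loadings for III = (-0.30)² + 0.49² + 0.36² + 0.10² + 0.35² + 0.19² + (-0.36)² = 0.7579
With 7 standardized items, total variance = 7. Proportion = 0.7579/7 = 0.1083 → 10.83%.

10.8%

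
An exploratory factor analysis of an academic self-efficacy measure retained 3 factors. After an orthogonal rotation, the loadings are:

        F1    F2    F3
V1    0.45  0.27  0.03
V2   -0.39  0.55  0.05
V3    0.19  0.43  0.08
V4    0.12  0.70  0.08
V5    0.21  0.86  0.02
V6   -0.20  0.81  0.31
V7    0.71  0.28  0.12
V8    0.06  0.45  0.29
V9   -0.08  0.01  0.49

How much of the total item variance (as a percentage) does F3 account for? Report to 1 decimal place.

5.0%

SS loadings for F3 = 0.03² + 0.05² + 0.08² + 0.08² + 0.02² + 0.31² + 0.12² + 0.29² + 0.49² = 0.4513
With 9 standardized items, total variance = 9. Proportion = 0.4513/9 = 0.0501 → 5.01%.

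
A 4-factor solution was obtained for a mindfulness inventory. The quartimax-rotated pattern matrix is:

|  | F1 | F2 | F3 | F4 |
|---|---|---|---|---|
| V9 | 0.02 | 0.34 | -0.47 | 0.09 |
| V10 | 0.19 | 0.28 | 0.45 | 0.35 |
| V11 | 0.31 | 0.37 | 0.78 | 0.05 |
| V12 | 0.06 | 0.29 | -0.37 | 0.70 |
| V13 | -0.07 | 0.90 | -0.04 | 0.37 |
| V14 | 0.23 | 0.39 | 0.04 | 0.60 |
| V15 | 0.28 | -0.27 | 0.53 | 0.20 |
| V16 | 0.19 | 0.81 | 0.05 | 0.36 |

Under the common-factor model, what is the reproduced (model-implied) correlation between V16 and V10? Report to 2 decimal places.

r̂ = Σ λ_i·λ_j across factors = (0.19)(0.19) + (0.81)(0.28) + (0.05)(0.45) + (0.36)(0.35)
  = +0.0361 +0.2268 +0.0225 +0.1260 = 0.4114

0.41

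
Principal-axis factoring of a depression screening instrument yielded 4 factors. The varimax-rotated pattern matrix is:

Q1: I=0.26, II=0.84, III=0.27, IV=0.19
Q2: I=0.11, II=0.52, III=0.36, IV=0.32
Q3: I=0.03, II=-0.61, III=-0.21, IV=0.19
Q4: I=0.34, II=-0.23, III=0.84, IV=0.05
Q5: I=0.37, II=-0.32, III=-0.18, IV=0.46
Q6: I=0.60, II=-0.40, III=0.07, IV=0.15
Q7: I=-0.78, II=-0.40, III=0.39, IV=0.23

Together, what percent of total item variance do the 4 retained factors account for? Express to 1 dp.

Communalities: 0.8822, 0.5145, 0.4532, 0.8766, 0.4833, 0.5474, 0.9734; Σh² = 4.7306.
Total variance with 7 standardized items is 7, so the solution explains 4.7306/7 = 0.6758 = 67.58%.

67.6%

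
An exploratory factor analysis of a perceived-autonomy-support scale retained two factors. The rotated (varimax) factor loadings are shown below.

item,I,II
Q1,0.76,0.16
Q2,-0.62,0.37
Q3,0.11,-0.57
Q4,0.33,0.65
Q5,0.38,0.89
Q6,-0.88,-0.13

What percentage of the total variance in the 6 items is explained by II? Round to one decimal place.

SS loadings for II = 0.16² + 0.37² + (-0.57)² + 0.65² + 0.89² + (-0.13)² = 1.7189
With 6 standardized items, total variance = 6. Proportion = 1.7189/6 = 0.2865 → 28.65%.

28.6%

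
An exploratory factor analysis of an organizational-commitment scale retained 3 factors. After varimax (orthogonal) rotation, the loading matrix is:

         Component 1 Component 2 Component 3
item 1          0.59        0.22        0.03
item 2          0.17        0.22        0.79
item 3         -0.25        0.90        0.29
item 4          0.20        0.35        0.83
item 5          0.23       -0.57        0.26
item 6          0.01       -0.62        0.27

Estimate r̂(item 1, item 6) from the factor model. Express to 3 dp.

r̂ = Σ λ_i·λ_j across factors = (0.59)(0.01) + (0.22)(-0.62) + (0.03)(0.27)
  = +0.0059 -0.1364 +0.0081 = -0.1224

-0.122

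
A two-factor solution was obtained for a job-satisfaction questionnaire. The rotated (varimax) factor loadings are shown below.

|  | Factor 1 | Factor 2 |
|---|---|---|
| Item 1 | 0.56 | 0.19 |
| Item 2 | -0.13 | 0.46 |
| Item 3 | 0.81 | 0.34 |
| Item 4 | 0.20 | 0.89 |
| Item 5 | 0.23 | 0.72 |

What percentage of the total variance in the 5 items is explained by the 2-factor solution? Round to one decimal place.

Communalities: 0.3497, 0.2285, 0.7717, 0.8321, 0.5713; Σh² = 2.7533.
Total variance with 5 standardized items is 5, so the solution explains 2.7533/5 = 0.5507 = 55.07%.

55.1%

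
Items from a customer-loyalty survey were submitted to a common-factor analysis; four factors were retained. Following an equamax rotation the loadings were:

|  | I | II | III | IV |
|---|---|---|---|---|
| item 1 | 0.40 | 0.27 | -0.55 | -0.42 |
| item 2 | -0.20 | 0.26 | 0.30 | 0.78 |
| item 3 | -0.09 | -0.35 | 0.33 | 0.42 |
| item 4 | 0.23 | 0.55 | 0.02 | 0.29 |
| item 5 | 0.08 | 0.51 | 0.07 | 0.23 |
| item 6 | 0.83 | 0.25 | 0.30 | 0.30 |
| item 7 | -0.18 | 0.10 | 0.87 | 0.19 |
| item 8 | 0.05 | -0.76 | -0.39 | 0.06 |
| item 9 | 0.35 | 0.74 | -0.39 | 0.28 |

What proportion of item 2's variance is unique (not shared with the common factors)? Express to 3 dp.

h² = (-0.20)² + 0.26² + 0.30² + 0.78² = 0.0400 + 0.0676 + 0.0900 + 0.6084 = 0.8060
Uniqueness u² = 1 − h² = 1 − 0.8060 = 0.1940

0.194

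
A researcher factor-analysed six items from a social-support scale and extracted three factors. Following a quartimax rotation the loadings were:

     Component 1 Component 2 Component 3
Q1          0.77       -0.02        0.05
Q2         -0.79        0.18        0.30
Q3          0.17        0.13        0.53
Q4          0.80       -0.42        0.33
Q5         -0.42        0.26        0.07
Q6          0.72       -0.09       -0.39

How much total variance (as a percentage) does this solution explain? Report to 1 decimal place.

Communalities: 0.5958, 0.7465, 0.3267, 0.9253, 0.2489, 0.6786; Σh² = 3.5218.
Total variance with 6 standardized items is 6, so the solution explains 3.5218/6 = 0.5870 = 58.70%.

58.7%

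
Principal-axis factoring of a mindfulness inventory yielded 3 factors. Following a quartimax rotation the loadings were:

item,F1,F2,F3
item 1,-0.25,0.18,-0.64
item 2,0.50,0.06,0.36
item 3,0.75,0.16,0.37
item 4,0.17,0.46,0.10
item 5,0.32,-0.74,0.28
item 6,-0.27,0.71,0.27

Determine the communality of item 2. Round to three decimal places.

0.383

h² = 0.50² + 0.06² + 0.36² = 0.2500 + 0.0036 + 0.1296 = 0.3832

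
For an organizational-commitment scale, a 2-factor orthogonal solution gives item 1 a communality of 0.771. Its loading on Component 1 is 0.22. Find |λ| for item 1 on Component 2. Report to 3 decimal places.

Under orthogonal rotation h² = Σλ², so λ_Component 2² = h² − (0.0484) = 0.771 − 0.0484 = 0.7226.
|λ| = √0.7226 = 0.8501.

0.850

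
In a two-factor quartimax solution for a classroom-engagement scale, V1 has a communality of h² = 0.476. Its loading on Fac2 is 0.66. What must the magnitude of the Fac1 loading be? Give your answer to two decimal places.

0.20

Under orthogonal rotation h² = Σλ², so λ_Fac1² = h² − (0.4356) = 0.476 − 0.4356 = 0.0404.
|λ| = √0.0404 = 0.2010.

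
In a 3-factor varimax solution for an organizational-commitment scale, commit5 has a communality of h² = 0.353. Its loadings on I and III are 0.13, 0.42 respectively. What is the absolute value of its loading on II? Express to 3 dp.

0.400

Under orthogonal rotation h² = Σλ², so λ_II² = h² − (0.1933) = 0.353 − 0.1933 = 0.1597.
|λ| = √0.1597 = 0.3996.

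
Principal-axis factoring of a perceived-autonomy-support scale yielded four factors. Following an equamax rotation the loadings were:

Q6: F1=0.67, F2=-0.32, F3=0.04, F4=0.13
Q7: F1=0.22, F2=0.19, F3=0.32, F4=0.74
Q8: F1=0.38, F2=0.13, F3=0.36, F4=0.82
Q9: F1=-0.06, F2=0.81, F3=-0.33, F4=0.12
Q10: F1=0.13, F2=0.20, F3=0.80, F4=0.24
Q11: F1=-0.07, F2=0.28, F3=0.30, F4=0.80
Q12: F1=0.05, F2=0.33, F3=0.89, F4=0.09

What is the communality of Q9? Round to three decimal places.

0.783

h² = (-0.06)² + 0.81² + (-0.33)² + 0.12² = 0.0036 + 0.6561 + 0.1089 + 0.0144 = 0.7830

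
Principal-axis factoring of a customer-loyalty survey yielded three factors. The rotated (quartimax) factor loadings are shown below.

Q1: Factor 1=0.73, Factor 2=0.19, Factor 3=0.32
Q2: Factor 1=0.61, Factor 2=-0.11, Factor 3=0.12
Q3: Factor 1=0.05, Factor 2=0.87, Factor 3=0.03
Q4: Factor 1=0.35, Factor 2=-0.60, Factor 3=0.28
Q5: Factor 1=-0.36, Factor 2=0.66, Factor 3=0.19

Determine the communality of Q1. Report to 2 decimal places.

0.67

h² = 0.73² + 0.19² + 0.32² = 0.5329 + 0.0361 + 0.1024 = 0.6714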